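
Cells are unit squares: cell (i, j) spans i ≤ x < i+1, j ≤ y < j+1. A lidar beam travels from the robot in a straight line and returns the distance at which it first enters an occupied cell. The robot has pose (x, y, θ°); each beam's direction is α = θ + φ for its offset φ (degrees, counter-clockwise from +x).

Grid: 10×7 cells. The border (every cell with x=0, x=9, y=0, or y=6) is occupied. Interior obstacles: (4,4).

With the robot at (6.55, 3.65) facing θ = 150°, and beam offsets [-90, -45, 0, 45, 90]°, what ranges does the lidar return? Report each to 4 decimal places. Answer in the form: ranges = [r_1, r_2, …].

beam 1: φ=-90°, α=60°
  d=(0.5000,0.8660)  start (6,3)  tX=0.9000 tY=0.4041  stride 1/|dx|=2.0000 1/|dy|=1.1547
    cross y-line → (6,4), t=0.4041
    cross x-line → (7,4), t=0.9000
    cross y-line → (7,5), t=1.5588
    cross y-line → (7,6), t=2.7135 (wall)
  → r_1 = 2.7135
beam 2: φ=-45°, α=105°
  d=(-0.2588,0.9659)  start (6,3)  tX=2.1250 tY=0.3623  stride 1/|dx|=3.8637 1/|dy|=1.0353
    cross y-line → (6,4), t=0.3623
    cross y-line → (6,5), t=1.3976
    cross x-line → (5,5), t=2.1250
    cross y-line → (5,6), t=2.4329 (wall)
  → r_2 = 2.4329
beam 3: φ=0°, α=150°
  d=(-0.8660,0.5000)  start (6,3)  tX=0.6351 tY=0.7000  stride 1/|dx|=1.1547 1/|dy|=2.0000
    cross x-line → (5,3), t=0.6351
    cross y-line → (5,4), t=0.7000
    cross x-line → (4,4), t=1.7898 (wall)
  → r_3 = 1.7898
beam 4: φ=45°, α=195°
  d=(-0.9659,-0.2588)  start (6,3)  tX=0.5694 tY=2.5114  stride 1/|dx|=1.0353 1/|dy|=3.8637
    cross x-line → (5,3), t=0.5694
    cross x-line → (4,3), t=1.6047
    cross y-line → (4,2), t=2.5114
    cross x-line → (3,2), t=2.6400
    cross x-line → (2,2), t=3.6752
    cross x-line → (1,2), t=4.7105
    cross x-line → (0,2), t=5.7458 (wall)
  → r_4 = 5.7458
beam 5: φ=90°, α=240°
  d=(-0.5000,-0.8660)  start (6,3)  tX=1.1000 tY=0.7506  stride 1/|dx|=2.0000 1/|dy|=1.1547
    cross y-line → (6,2), t=0.7506
    cross x-line → (5,2), t=1.1000
    cross y-line → (5,1), t=1.9053
    cross y-line → (5,0), t=3.0600 (wall)
  → r_5 = 3.0600

ranges = [2.7135, 2.4329, 1.7898, 5.7458, 3.0600]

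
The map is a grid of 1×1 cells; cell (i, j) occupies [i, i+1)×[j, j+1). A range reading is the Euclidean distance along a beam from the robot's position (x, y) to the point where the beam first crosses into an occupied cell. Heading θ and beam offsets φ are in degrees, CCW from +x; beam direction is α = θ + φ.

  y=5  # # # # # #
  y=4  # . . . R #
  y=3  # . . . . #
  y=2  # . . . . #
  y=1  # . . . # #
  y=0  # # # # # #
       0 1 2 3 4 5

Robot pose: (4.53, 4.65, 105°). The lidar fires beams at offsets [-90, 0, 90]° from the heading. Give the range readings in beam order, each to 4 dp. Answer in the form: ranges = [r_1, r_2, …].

ranges = [0.4866, 0.3623, 3.6545]

beam 1: φ=-90°, α=15°
  dir = (cos 15°, sin 15°) = (0.9659, 0.2588); from cell (4,4)
  next x-line at t=0.4866, next y-line at t=1.3523; Δt_x=1.0353, Δt_y=3.8637
    x: enter (5,4) at t=0.4866 ← occupied
  → r_1 = 0.4866
beam 2: φ=0°, α=105°
  dir = (cos 105°, sin 105°) = (-0.2588, 0.9659); from cell (4,4)
  next x-line at t=2.0478, next y-line at t=0.3623; Δt_x=3.8637, Δt_y=1.0353
    y: enter (4,5) at t=0.3623 ← occupied
  → r_2 = 0.3623
beam 3: φ=90°, α=195°
  dir = (cos 195°, sin 195°) = (-0.9659, -0.2588); from cell (4,4)
  next x-line at t=0.5487, next y-line at t=2.5114; Δt_x=1.0353, Δt_y=3.8637
    x: enter (3,4) at t=0.5487
    x: enter (2,4) at t=1.5840
    y: enter (2,3) at t=2.5114
    x: enter (1,3) at t=2.6192
    x: enter (0,3) at t=3.6545 ← occupied
  → r_3 = 3.6545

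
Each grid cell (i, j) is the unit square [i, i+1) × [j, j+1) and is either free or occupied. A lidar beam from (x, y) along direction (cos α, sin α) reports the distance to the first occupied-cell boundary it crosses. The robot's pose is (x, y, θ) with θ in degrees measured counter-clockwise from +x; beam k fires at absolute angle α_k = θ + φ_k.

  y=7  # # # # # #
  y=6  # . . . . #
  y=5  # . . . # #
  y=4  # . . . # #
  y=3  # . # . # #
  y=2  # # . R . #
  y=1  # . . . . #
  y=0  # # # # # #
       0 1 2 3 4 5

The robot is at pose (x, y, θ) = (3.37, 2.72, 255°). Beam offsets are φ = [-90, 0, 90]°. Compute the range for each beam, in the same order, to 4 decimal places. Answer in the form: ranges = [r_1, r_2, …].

beam 1: φ=-90°, α=165°
  dir = (cos 165°, sin 165°) = (-0.9659, 0.2588); from cell (3,2)
  next x-line at t=0.3831, next y-line at t=1.0818; Δt_x=1.0353, Δt_y=3.8637
    x: enter (2,2) at t=0.3831
    y: enter (2,3) at t=1.0818 ← occupied
  → r_1 = 1.0818
beam 2: φ=0°, α=255°
  dir = (cos 255°, sin 255°) = (-0.2588, -0.9659); from cell (3,2)
  next x-line at t=1.4296, next y-line at t=0.7454; Δt_x=3.8637, Δt_y=1.0353
    y: enter (3,1) at t=0.7454
    x: enter (2,1) at t=1.4296
    y: enter (2,0) at t=1.7807 ← occupied
  → r_2 = 1.7807
beam 3: φ=90°, α=345°
  dir = (cos 345°, sin 345°) = (0.9659, -0.2588); from cell (3,2)
  next x-line at t=0.6522, next y-line at t=2.7819; Δt_x=1.0353, Δt_y=3.8637
    x: enter (4,2) at t=0.6522
    x: enter (5,2) at t=1.6875 ← occupied
  → r_3 = 1.6875

ranges = [1.0818, 1.7807, 1.6875]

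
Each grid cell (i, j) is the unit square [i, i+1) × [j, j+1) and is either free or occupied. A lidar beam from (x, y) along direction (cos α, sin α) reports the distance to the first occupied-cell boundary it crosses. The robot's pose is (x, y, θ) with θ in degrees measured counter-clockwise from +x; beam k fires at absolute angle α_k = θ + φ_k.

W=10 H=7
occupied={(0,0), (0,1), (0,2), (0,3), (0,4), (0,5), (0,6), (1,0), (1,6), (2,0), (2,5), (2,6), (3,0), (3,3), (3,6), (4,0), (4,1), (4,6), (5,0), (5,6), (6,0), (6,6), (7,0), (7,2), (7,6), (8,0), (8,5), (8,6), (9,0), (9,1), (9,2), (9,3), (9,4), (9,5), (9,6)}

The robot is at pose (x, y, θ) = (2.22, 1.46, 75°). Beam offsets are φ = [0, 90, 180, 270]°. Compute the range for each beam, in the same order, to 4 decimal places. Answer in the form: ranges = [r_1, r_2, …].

beam 1: φ=0°, α=75°
  cosα=0.2588 sinα=0.9659 | (2,1) | tMaxX 3.0137 tMaxY 0.5590 | tΔX 3.8637 tΔY 1.0353
    t=0.5590 [y] (2,2)
    t=1.5943 [y] (2,3)
    t=2.6296 [y] (2,4)
    t=3.0137 [x] (3,4)
    t=3.6649 [y] (3,5)
    t=4.7002 [y] (3,6) — stop
  → r_1 = 4.7002
beam 2: φ=90°, α=165°
  cosα=-0.9659 sinα=0.2588 | (2,1) | tMaxX 0.2278 tMaxY 2.0864 | tΔX 1.0353 tΔY 3.8637
    t=0.2278 [x] (1,1)
    t=1.2630 [x] (0,1) — stop
  → r_2 = 1.2630
beam 3: φ=180°, α=255°
  cosα=-0.2588 sinα=-0.9659 | (2,1) | tMaxX 0.8500 tMaxY 0.4762 | tΔX 3.8637 tΔY 1.0353
    t=0.4762 [y] (2,0) — stop
  → r_3 = 0.4762
beam 4: φ=270°, α=345°
  cosα=0.9659 sinα=-0.2588 | (2,1) | tMaxX 0.8075 tMaxY 1.7773 | tΔX 1.0353 tΔY 3.8637
    t=0.8075 [x] (3,1)
    t=1.7773 [y] (3,0) — stop
  → r_4 = 1.7773

ranges = [4.7002, 1.2630, 0.4762, 1.7773]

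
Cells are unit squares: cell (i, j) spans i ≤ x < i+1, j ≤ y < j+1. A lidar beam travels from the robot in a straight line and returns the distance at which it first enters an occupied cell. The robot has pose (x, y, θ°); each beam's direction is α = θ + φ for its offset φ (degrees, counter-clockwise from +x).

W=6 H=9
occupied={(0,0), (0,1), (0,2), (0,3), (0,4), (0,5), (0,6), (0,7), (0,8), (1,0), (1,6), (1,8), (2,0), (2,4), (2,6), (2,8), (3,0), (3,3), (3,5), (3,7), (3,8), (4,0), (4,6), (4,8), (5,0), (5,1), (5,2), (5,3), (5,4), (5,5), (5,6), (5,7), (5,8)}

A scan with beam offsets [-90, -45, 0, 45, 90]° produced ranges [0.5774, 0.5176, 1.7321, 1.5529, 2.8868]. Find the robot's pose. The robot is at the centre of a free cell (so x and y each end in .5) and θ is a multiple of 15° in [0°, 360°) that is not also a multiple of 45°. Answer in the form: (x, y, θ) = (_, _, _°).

Candidates: 21 free-cell centres × 16 headings = 336 poses. Raycast each; keep the one whose scan matches to 4 dp.
  (2.5, 7.5, 240°): beam 1 = 1.0000 ≠ 0.5774 ✗
  (1.5, 3.5, 330°): beam 1 = 1.0000 ≠ 0.5774 ✗
  (1.5, 5.5, 75°): beam 1 = 1.5529 ≠ 0.5774 ✗
  …
  (2.5, 3.5, 150°): r_1=0.5774, r_2=0.5176, r_3=1.7321, r_4=1.5529, r_5=2.8868 — all match ✓
Only this pose fits every beam.

(x, y, θ) = (2.5, 3.5, 150°)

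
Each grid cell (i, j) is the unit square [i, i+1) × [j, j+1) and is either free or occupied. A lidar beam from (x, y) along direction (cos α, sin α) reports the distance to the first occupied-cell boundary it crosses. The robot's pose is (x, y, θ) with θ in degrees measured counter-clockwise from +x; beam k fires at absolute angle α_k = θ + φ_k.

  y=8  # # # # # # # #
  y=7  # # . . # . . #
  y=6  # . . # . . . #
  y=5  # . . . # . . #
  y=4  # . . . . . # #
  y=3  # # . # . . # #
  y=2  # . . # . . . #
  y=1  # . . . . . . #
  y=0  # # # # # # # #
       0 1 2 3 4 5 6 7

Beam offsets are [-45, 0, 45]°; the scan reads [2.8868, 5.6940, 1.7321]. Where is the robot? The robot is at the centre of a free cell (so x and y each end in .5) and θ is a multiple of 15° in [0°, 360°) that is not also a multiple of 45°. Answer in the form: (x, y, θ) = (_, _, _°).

(x, y, θ) = (6.5, 2.5, 195°)

The pose lattice has 33·16 = 528 candidates. Test each by forward raycasting.
  (4.5, 4.5, 210°): beam 1 = 3.6235 ≠ 2.8868 ✗
  (4.5, 2.5, 255°): beam 1 = 0.5774 ≠ 2.8868 ✗
  (6.5, 1.5, 255°): beam 1 = 1.0000 ≠ 2.8868 ✗
  …
  (6.5, 2.5, 195°): r_1=2.8868, r_2=5.6940, r_3=1.7321 — all match ✓
Unique over the lattice → pose = (6.5, 2.5, 195°).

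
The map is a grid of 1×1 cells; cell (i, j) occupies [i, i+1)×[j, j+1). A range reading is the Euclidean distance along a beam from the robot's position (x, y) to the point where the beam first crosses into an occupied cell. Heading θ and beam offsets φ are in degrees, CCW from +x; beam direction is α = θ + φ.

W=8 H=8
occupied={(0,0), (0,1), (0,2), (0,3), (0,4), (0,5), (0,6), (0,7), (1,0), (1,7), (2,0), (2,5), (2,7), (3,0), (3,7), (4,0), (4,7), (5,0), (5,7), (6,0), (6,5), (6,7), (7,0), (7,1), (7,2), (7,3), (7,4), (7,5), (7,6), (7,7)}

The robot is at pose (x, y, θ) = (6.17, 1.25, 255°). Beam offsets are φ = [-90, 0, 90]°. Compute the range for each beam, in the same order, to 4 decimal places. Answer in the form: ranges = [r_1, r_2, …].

ranges = [5.3524, 0.2588, 0.8593]

beam 1: φ=-90°, α=165°
  dir = (cos 165°, sin 165°) = (-0.9659, 0.2588); from cell (6,1)
  next x-line at t=0.1760, next y-line at t=2.8978; Δt_x=1.0353, Δt_y=3.8637
    x: enter (5,1) at t=0.1760
    x: enter (4,1) at t=1.2113
    x: enter (3,1) at t=2.2465
    y: enter (3,2) at t=2.8978
    x: enter (2,2) at t=3.2818
    x: enter (1,2) at t=4.3171
    x: enter (0,2) at t=5.3524 ← occupied
  → r_1 = 5.3524
beam 2: φ=0°, α=255°
  dir = (cos 255°, sin 255°) = (-0.2588, -0.9659); from cell (6,1)
  next x-line at t=0.6568, next y-line at t=0.2588; Δt_x=3.8637, Δt_y=1.0353
    y: enter (6,0) at t=0.2588 ← occupied
  → r_2 = 0.2588
beam 3: φ=90°, α=345°
  dir = (cos 345°, sin 345°) = (0.9659, -0.2588); from cell (6,1)
  next x-line at t=0.8593, next y-line at t=0.9659; Δt_x=1.0353, Δt_y=3.8637
    x: enter (7,1) at t=0.8593 ← occupied
  → r_3 = 0.8593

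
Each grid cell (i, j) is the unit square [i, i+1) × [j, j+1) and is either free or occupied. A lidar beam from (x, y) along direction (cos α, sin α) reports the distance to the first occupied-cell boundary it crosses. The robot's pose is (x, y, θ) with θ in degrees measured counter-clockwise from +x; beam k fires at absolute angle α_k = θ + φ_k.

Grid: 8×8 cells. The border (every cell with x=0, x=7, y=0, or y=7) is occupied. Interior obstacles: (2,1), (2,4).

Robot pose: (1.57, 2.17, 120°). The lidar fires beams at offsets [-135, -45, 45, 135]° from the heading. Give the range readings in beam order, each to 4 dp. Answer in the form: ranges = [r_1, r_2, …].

ranges = [0.6568, 1.8946, 0.5901, 1.2113]

beam 1: φ=-135°, α=345°
  cosα=0.9659 sinα=-0.2588 | (1,2) | tMaxX 0.4452 tMaxY 0.6568 | tΔX 1.0353 tΔY 3.8637
    t=0.4452 [x] (2,2)
    t=0.6568 [y] (2,1) — stop
  → r_1 = 0.6568
beam 2: φ=-45°, α=75°
  cosα=0.2588 sinα=0.9659 | (1,2) | tMaxX 1.6614 tMaxY 0.8593 | tΔX 3.8637 tΔY 1.0353
    t=0.8593 [y] (1,3)
    t=1.6614 [x] (2,3)
    t=1.8946 [y] (2,4) — stop
  → r_2 = 1.8946
beam 3: φ=45°, α=165°
  cosα=-0.9659 sinα=0.2588 | (1,2) | tMaxX 0.5901 tMaxY 3.2069 | tΔX 1.0353 tΔY 3.8637
    t=0.5901 [x] (0,2) — stop
  → r_3 = 0.5901
beam 4: φ=135°, α=255°
  cosα=-0.2588 sinα=-0.9659 | (1,2) | tMaxX 2.2023 tMaxY 0.1760 | tΔX 3.8637 tΔY 1.0353
    t=0.1760 [y] (1,1)
    t=1.2113 [y] (1,0) — stop
  → r_4 = 1.2113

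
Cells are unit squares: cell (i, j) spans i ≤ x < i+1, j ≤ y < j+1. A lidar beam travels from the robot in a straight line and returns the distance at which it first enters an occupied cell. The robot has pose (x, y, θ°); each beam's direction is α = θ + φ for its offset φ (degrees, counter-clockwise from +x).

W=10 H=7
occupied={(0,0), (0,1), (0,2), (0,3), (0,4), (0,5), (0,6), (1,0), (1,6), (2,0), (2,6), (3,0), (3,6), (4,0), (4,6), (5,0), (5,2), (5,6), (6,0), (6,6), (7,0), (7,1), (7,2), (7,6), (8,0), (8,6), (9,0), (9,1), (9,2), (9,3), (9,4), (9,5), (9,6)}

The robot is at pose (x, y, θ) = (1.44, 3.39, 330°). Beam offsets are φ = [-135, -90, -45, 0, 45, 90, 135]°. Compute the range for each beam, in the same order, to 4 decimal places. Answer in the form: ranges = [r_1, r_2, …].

beam 1: φ=-135°, α=195°
  dir = (cos 195°, sin 195°) = (-0.9659, -0.2588); from cell (1,3)
  next x-line at t=0.4555, next y-line at t=1.5068; Δt_x=1.0353, Δt_y=3.8637
    x: enter (0,3) at t=0.4555 ← occupied
  → r_1 = 0.4555
beam 2: φ=-90°, α=240°
  dir = (cos 240°, sin 240°) = (-0.5000, -0.8660); from cell (1,3)
  next x-line at t=0.8800, next y-line at t=0.4503; Δt_x=2.0000, Δt_y=1.1547
    y: enter (1,2) at t=0.4503
    x: enter (0,2) at t=0.8800 ← occupied
  → r_2 = 0.8800
beam 3: φ=-45°, α=285°
  dir = (cos 285°, sin 285°) = (0.2588, -0.9659); from cell (1,3)
  next x-line at t=2.1637, next y-line at t=0.4038; Δt_x=3.8637, Δt_y=1.0353
    y: enter (1,2) at t=0.4038
    y: enter (1,1) at t=1.4390
    x: enter (2,1) at t=2.1637
    y: enter (2,0) at t=2.4743 ← occupied
  → r_3 = 2.4743
beam 4: φ=0°, α=330°
  dir = (cos 330°, sin 330°) = (0.8660, -0.5000); from cell (1,3)
  next x-line at t=0.6466, next y-line at t=0.7800; Δt_x=1.1547, Δt_y=2.0000
    x: enter (2,3) at t=0.6466
    y: enter (2,2) at t=0.7800
    x: enter (3,2) at t=1.8013
    y: enter (3,1) at t=2.7800
    x: enter (4,1) at t=2.9560
    x: enter (5,1) at t=4.1107
    y: enter (5,0) at t=4.7800 ← occupied
  → r_4 = 4.7800
beam 5: φ=45°, α=15°
  dir = (cos 15°, sin 15°) = (0.9659, 0.2588); from cell (1,3)
  next x-line at t=0.5798, next y-line at t=2.3569; Δt_x=1.0353, Δt_y=3.8637
    x: enter (2,3) at t=0.5798
    x: enter (3,3) at t=1.6150
    y: enter (3,4) at t=2.3569
    x: enter (4,4) at t=2.6503
    x: enter (5,4) at t=3.6856
    x: enter (6,4) at t=4.7209
    x: enter (7,4) at t=5.7561
    y: enter (7,5) at t=6.2206
    x: enter (8,5) at t=6.7914
    x: enter (9,5) at t=7.8267 ← occupied
  → r_5 = 7.8267
beam 6: φ=90°, α=60°
  dir = (cos 60°, sin 60°) = (0.5000, 0.8660); from cell (1,3)
  next x-line at t=1.1200, next y-line at t=0.7044; Δt_x=2.0000, Δt_y=1.1547
    y: enter (1,4) at t=0.7044
    x: enter (2,4) at t=1.1200
    y: enter (2,5) at t=1.8591
    y: enter (2,6) at t=3.0138 ← occupied
  → r_6 = 3.0138
beam 7: φ=135°, α=105°
  dir = (cos 105°, sin 105°) = (-0.2588, 0.9659); from cell (1,3)
  next x-line at t=1.7000, next y-line at t=0.6315; Δt_x=3.8637, Δt_y=1.0353
    y: enter (1,4) at t=0.6315
    y: enter (1,5) at t=1.6668
    x: enter (0,5) at t=1.7000 ← occupied
  → r_7 = 1.7000

ranges = [0.4555, 0.8800, 2.4743, 4.7800, 7.8267, 3.0138, 1.7000]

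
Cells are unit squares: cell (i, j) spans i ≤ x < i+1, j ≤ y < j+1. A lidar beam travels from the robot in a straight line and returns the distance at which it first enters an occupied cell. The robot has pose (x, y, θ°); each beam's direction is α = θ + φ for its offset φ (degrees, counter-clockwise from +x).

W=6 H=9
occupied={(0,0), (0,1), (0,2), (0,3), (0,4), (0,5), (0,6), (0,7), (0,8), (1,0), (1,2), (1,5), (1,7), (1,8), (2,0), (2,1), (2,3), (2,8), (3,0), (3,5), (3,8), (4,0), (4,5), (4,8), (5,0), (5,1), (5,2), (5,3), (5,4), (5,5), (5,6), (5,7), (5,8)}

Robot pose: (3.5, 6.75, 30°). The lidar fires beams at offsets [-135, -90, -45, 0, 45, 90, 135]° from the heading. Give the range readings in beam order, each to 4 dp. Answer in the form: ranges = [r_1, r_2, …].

beam 1: φ=-135°, α=255°
  dir = (cos 255°, sin 255°) = (-0.2588, -0.9659); from cell (3,6)
  next x-line at t=1.9319, next y-line at t=0.7765; Δt_x=3.8637, Δt_y=1.0353
    y: enter (3,5) at t=0.7765 ← occupied
  → r_1 = 0.7765
beam 2: φ=-90°, α=300°
  dir = (cos 300°, sin 300°) = (0.5000, -0.8660); from cell (3,6)
  next x-line at t=1.0000, next y-line at t=0.8660; Δt_x=2.0000, Δt_y=1.1547
    y: enter (3,5) at t=0.8660 ← occupied
  → r_2 = 0.8660
beam 3: φ=-45°, α=345°
  dir = (cos 345°, sin 345°) = (0.9659, -0.2588); from cell (3,6)
  next x-line at t=0.5176, next y-line at t=2.8978; Δt_x=1.0353, Δt_y=3.8637
    x: enter (4,6) at t=0.5176
    x: enter (5,6) at t=1.5529 ← occupied
  → r_3 = 1.5529
beam 4: φ=0°, α=30°
  dir = (cos 30°, sin 30°) = (0.8660, 0.5000); from cell (3,6)
  next x-line at t=0.5774, next y-line at t=0.5000; Δt_x=1.1547, Δt_y=2.0000
    y: enter (3,7) at t=0.5000
    x: enter (4,7) at t=0.5774
    x: enter (5,7) at t=1.7321 ← occupied
  → r_4 = 1.7321
beam 5: φ=45°, α=75°
  dir = (cos 75°, sin 75°) = (0.2588, 0.9659); from cell (3,6)
  next x-line at t=1.9319, next y-line at t=0.2588; Δt_x=3.8637, Δt_y=1.0353
    y: enter (3,7) at t=0.2588
    y: enter (3,8) at t=1.2941 ← occupied
  → r_5 = 1.2941
beam 6: φ=90°, α=120°
  dir = (cos 120°, sin 120°) = (-0.5000, 0.8660); from cell (3,6)
  next x-line at t=1.0000, next y-line at t=0.2887; Δt_x=2.0000, Δt_y=1.1547
    y: enter (3,7) at t=0.2887
    x: enter (2,7) at t=1.0000
    y: enter (2,8) at t=1.4434 ← occupied
  → r_6 = 1.4434
beam 7: φ=135°, α=165°
  dir = (cos 165°, sin 165°) = (-0.9659, 0.2588); from cell (3,6)
  next x-line at t=0.5176, next y-line at t=0.9659; Δt_x=1.0353, Δt_y=3.8637
    x: enter (2,6) at t=0.5176
    y: enter (2,7) at t=0.9659
    x: enter (1,7) at t=1.5529 ← occupied
  → r_7 = 1.5529

ranges = [0.7765, 0.8660, 1.5529, 1.7321, 1.2941, 1.4434, 1.5529]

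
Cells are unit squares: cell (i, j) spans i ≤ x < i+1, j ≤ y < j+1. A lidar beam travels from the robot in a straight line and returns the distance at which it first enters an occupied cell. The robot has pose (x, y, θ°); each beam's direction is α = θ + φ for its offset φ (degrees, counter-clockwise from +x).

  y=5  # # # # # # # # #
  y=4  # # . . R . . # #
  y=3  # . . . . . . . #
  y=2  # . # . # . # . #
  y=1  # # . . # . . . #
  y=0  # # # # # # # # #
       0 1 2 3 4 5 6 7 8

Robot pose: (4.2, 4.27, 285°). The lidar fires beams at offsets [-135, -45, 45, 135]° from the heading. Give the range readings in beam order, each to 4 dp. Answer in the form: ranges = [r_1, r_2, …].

beam 1: φ=-135°, α=150°
  cosα=-0.8660 sinα=0.5000 | (4,4) | tMaxX 0.2309 tMaxY 1.4600 | tΔX 1.1547 tΔY 2.0000
    t=0.2309 [x] (3,4)
    t=1.3856 [x] (2,4)
    t=1.4600 [y] (2,5) — stop
  → r_1 = 1.4600
beam 2: φ=-45°, α=240°
  cosα=-0.5000 sinα=-0.8660 | (4,4) | tMaxX 0.4000 tMaxY 0.3118 | tΔX 2.0000 tΔY 1.1547
    t=0.3118 [y] (4,3)
    t=0.4000 [x] (3,3)
    t=1.4665 [y] (3,2)
    t=2.4000 [x] (2,2) — stop
  → r_2 = 2.4000
beam 3: φ=45°, α=330°
  cosα=0.8660 sinα=-0.5000 | (4,4) | tMaxX 0.9238 tMaxY 0.5400 | tΔX 1.1547 tΔY 2.0000
    t=0.5400 [y] (4,3)
    t=0.9238 [x] (5,3)
    t=2.0785 [x] (6,3)
    t=2.5400 [y] (6,2) — stop
  → r_3 = 2.5400
beam 4: φ=135°, α=60°
  cosα=0.5000 sinα=0.8660 | (4,4) | tMaxX 1.6000 tMaxY 0.8429 | tΔX 2.0000 tΔY 1.1547
    t=0.8429 [y] (4,5) — stop
  → r_4 = 0.8429

ranges = [1.4600, 2.4000, 2.5400, 0.8429]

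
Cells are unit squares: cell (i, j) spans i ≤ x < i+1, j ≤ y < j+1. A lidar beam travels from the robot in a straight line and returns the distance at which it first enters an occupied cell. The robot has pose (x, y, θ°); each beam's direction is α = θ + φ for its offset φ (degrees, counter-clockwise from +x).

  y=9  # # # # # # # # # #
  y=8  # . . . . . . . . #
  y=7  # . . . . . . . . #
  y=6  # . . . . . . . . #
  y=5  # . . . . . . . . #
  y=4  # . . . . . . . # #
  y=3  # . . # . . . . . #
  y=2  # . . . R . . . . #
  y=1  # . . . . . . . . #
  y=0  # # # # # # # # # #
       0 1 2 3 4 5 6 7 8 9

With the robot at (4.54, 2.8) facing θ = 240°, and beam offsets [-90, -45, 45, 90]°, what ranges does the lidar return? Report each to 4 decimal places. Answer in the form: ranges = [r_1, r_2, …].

ranges = [0.6235, 3.6649, 1.8635, 3.6000]

beam 1: φ=-90°, α=150°
  d=(-0.8660,0.5000)  start (4,2)  tX=0.6235 tY=0.4000  stride 1/|dx|=1.1547 1/|dy|=2.0000
    cross y-line → (4,3), t=0.4000
    cross x-line → (3,3), t=0.6235 (wall)
  → r_1 = 0.6235
beam 2: φ=-45°, α=195°
  d=(-0.9659,-0.2588)  start (4,2)  tX=0.5590 tY=3.0910  stride 1/|dx|=1.0353 1/|dy|=3.8637
    cross x-line → (3,2), t=0.5590
    cross x-line → (2,2), t=1.5943
    cross x-line → (1,2), t=2.6296
    cross y-line → (1,1), t=3.0910
    cross x-line → (0,1), t=3.6649 (wall)
  → r_2 = 3.6649
beam 3: φ=45°, α=285°
  d=(0.2588,-0.9659)  start (4,2)  tX=1.7773 tY=0.8282  stride 1/|dx|=3.8637 1/|dy|=1.0353
    cross y-line → (4,1), t=0.8282
    cross x-line → (5,1), t=1.7773
    cross y-line → (5,0), t=1.8635 (wall)
  → r_3 = 1.8635
beam 4: φ=90°, α=330°
  d=(0.8660,-0.5000)  start (4,2)  tX=0.5312 tY=1.6000  stride 1/|dx|=1.1547 1/|dy|=2.0000
    cross x-line → (5,2), t=0.5312
    cross y-line → (5,1), t=1.6000
    cross x-line → (6,1), t=1.6859
    cross x-line → (7,1), t=2.8406
    cross y-line → (7,0), t=3.6000 (wall)
  → r_4 = 3.6000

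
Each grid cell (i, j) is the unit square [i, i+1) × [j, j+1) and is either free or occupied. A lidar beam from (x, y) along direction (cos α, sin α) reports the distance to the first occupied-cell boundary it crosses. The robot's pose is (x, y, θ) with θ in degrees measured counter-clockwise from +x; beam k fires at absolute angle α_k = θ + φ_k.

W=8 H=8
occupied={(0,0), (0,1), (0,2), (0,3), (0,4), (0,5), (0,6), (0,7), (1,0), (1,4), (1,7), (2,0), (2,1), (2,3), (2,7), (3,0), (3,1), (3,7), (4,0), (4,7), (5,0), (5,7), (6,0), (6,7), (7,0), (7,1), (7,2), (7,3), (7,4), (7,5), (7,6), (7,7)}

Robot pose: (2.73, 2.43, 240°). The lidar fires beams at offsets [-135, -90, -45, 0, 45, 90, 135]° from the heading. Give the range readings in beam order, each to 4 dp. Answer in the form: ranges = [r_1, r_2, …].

ranges = [0.5901, 1.9976, 1.7910, 0.4965, 0.4452, 0.8600, 4.4206]

beam 1: φ=-135°, α=105°
  d=(-0.2588,0.9659)  start (2,2)  tX=2.8205 tY=0.5901  stride 1/|dx|=3.8637 1/|dy|=1.0353
    cross y-line → (2,3), t=0.5901 (wall)
  → r_1 = 0.5901
beam 2: φ=-90°, α=150°
  d=(-0.8660,0.5000)  start (2,2)  tX=0.8429 tY=1.1400  stride 1/|dx|=1.1547 1/|dy|=2.0000
    cross x-line → (1,2), t=0.8429
    cross y-line → (1,3), t=1.1400
    cross x-line → (0,3), t=1.9976 (wall)
  → r_2 = 1.9976
beam 3: φ=-45°, α=195°
  d=(-0.9659,-0.2588)  start (2,2)  tX=0.7558 tY=1.6614  stride 1/|dx|=1.0353 1/|dy|=3.8637
    cross x-line → (1,2), t=0.7558
    cross y-line → (1,1), t=1.6614
    cross x-line → (0,1), t=1.7910 (wall)
  → r_3 = 1.7910
beam 4: φ=0°, α=240°
  d=(-0.5000,-0.8660)  start (2,2)  tX=1.4600 tY=0.4965  stride 1/|dx|=2.0000 1/|dy|=1.1547
    cross y-line → (2,1), t=0.4965 (wall)
  → r_4 = 0.4965
beam 5: φ=45°, α=285°
  d=(0.2588,-0.9659)  start (2,2)  tX=1.0432 tY=0.4452  stride 1/|dx|=3.8637 1/|dy|=1.0353
    cross y-line → (2,1), t=0.4452 (wall)
  → r_5 = 0.4452
beam 6: φ=90°, α=330°
  d=(0.8660,-0.5000)  start (2,2)  tX=0.3118 tY=0.8600  stride 1/|dx|=1.1547 1/|dy|=2.0000
    cross x-line → (3,2), t=0.3118
    cross y-line → (3,1), t=0.8600 (wall)
  → r_6 = 0.8600
beam 7: φ=135°, α=15°
  d=(0.9659,0.2588)  start (2,2)  tX=0.2795 tY=2.2023  stride 1/|dx|=1.0353 1/|dy|=3.8637
    cross x-line → (3,2), t=0.2795
    cross x-line → (4,2), t=1.3148
    cross y-line → (4,3), t=2.2023
    cross x-line → (5,3), t=2.3501
    cross x-line → (6,3), t=3.3854
    cross x-line → (7,3), t=4.4206 (wall)
  → r_7 = 4.4206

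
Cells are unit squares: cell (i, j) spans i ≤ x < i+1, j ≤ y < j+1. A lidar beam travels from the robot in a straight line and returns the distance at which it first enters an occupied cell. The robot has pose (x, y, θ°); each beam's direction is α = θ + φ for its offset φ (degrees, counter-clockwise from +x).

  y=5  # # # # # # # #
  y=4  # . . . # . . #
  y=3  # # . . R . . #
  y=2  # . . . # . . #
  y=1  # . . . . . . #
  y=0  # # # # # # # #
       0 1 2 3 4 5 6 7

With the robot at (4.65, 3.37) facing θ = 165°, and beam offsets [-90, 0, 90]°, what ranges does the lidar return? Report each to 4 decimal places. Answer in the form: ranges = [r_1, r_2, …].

beam 1: φ=-90°, α=75°
  direction (0.2588, 0.9659); cell (4,3); t to first gridline: x 1.3523, y 0.6522 (then +3.8637 / +1.0353)
    (4,4) via y @ 0.6522  # hit
  → r_1 = 0.6522
beam 2: φ=0°, α=165°
  direction (-0.9659, 0.2588); cell (4,3); t to first gridline: x 0.6729, y 2.4341 (then +1.0353 / +3.8637)
    (3,3) via x @ 0.6729
    (2,3) via x @ 1.7082
    (2,4) via y @ 2.4341
    (1,4) via x @ 2.7435
    (0,4) via x @ 3.7788  # hit
  → r_2 = 3.7788
beam 3: φ=90°, α=255°
  direction (-0.2588, -0.9659); cell (4,3); t to first gridline: x 2.5114, y 0.3831 (then +3.8637 / +1.0353)
    (4,2) via y @ 0.3831  # hit
  → r_3 = 0.3831

ranges = [0.6522, 3.7788, 0.3831]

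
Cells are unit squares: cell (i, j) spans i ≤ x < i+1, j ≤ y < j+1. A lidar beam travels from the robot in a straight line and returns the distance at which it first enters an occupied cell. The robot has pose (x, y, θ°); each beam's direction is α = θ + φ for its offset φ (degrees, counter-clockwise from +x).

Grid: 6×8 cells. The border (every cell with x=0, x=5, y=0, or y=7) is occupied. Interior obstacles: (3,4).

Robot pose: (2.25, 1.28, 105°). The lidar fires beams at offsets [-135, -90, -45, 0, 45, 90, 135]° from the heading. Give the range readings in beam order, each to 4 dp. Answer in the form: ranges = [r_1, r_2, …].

ranges = [0.5600, 2.8470, 3.1408, 4.8296, 1.4434, 1.0818, 0.3233]

beam 1: φ=-135°, α=330°
  dir = (cos 330°, sin 330°) = (0.8660, -0.5000); from cell (2,1)
  next x-line at t=0.8660, next y-line at t=0.5600; Δt_x=1.1547, Δt_y=2.0000
    y: enter (2,0) at t=0.5600 ← occupied
  → r_1 = 0.5600
beam 2: φ=-90°, α=15°
  dir = (cos 15°, sin 15°) = (0.9659, 0.2588); from cell (2,1)
  next x-line at t=0.7765, next y-line at t=2.7819; Δt_x=1.0353, Δt_y=3.8637
    x: enter (3,1) at t=0.7765
    x: enter (4,1) at t=1.8117
    y: enter (4,2) at t=2.7819
    x: enter (5,2) at t=2.8470 ← occupied
  → r_2 = 2.8470
beam 3: φ=-45°, α=60°
  dir = (cos 60°, sin 60°) = (0.5000, 0.8660); from cell (2,1)
  next x-line at t=1.5000, next y-line at t=0.8314; Δt_x=2.0000, Δt_y=1.1547
    y: enter (2,2) at t=0.8314
    x: enter (3,2) at t=1.5000
    y: enter (3,3) at t=1.9861
    y: enter (3,4) at t=3.1408 ← occupied
  → r_3 = 3.1408
beam 4: φ=0°, α=105°
  dir = (cos 105°, sin 105°) = (-0.2588, 0.9659); from cell (2,1)
  next x-line at t=0.9659, next y-line at t=0.7454; Δt_x=3.8637, Δt_y=1.0353
    y: enter (2,2) at t=0.7454
    x: enter (1,2) at t=0.9659
    y: enter (1,3) at t=1.7807
    y: enter (1,4) at t=2.8160
    y: enter (1,5) at t=3.8512
    x: enter (0,5) at t=4.8296 ← occupied
  → r_4 = 4.8296
beam 5: φ=45°, α=150°
  dir = (cos 150°, sin 150°) = (-0.8660, 0.5000); from cell (2,1)
  next x-line at t=0.2887, next y-line at t=1.4400; Δt_x=1.1547, Δt_y=2.0000
    x: enter (1,1) at t=0.2887
    y: enter (1,2) at t=1.4400
    x: enter (0,2) at t=1.4434 ← occupied
  → r_5 = 1.4434
beam 6: φ=90°, α=195°
  dir = (cos 195°, sin 195°) = (-0.9659, -0.2588); from cell (2,1)
  next x-line at t=0.2588, next y-line at t=1.0818; Δt_x=1.0353, Δt_y=3.8637
    x: enter (1,1) at t=0.2588
    y: enter (1,0) at t=1.0818 ← occupied
  → r_6 = 1.0818
beam 7: φ=135°, α=240°
  dir = (cos 240°, sin 240°) = (-0.5000, -0.8660); from cell (2,1)
  next x-line at t=0.5000, next y-line at t=0.3233; Δt_x=2.0000, Δt_y=1.1547
    y: enter (2,0) at t=0.3233 ← occupied
  → r_7 = 0.3233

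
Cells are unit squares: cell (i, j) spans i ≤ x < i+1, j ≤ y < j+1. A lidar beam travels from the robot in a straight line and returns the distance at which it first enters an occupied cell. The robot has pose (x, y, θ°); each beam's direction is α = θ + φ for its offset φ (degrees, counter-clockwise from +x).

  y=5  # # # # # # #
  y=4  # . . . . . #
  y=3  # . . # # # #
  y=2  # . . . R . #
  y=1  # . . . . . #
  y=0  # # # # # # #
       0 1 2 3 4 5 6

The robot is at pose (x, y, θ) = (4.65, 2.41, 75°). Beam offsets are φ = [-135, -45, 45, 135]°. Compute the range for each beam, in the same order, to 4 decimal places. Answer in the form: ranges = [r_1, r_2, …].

beam 1: φ=-135°, α=300°
  direction (0.5000, -0.8660); cell (4,2); t to first gridline: x 0.7000, y 0.4734 (then +2.0000 / +1.1547)
    (4,1) via y @ 0.4734
    (5,1) via x @ 0.7000
    (5,0) via y @ 1.6281  # hit
  → r_1 = 1.6281
beam 2: φ=-45°, α=30°
  direction (0.8660, 0.5000); cell (4,2); t to first gridline: x 0.4041, y 1.1800 (then +1.1547 / +2.0000)
    (5,2) via x @ 0.4041
    (5,3) via y @ 1.1800  # hit
  → r_2 = 1.1800
beam 3: φ=45°, α=120°
  direction (-0.5000, 0.8660); cell (4,2); t to first gridline: x 1.3000, y 0.6813 (then +2.0000 / +1.1547)
    (4,3) via y @ 0.6813  # hit
  → r_3 = 0.6813
beam 4: φ=135°, α=210°
  direction (-0.8660, -0.5000); cell (4,2); t to first gridline: x 0.7506, y 0.8200 (then +1.1547 / +2.0000)
    (3,2) via x @ 0.7506
    (3,1) via y @ 0.8200
    (2,1) via x @ 1.9053
    (2,0) via y @ 2.8200  # hit
  → r_4 = 2.8200

ranges = [1.6281, 1.1800, 0.6813, 2.8200]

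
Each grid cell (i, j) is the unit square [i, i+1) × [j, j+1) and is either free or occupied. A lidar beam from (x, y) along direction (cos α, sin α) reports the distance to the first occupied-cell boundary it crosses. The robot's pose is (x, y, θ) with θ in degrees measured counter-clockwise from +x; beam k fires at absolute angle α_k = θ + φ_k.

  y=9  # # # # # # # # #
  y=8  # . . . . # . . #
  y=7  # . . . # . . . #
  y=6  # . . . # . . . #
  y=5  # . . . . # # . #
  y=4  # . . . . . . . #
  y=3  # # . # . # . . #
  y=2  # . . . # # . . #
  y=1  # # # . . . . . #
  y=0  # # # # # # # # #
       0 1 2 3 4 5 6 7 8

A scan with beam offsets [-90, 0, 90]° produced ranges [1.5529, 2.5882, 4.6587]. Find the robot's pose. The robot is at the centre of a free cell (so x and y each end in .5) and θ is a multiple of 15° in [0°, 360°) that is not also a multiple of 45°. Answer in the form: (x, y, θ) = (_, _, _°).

(x, y, θ) = (3.5, 7.5, 195°)

The pose lattice has 44·16 = 704 candidates. Test each by forward raycasting.
  (1.5, 5.5, 120°): beam 1 = 2.8868 ≠ 1.5529 ✗
  (2.5, 3.5, 255°): beam 1 = 0.5176 ≠ 1.5529 ✗
  (7.5, 4.5, 345°): beam 1 = 3.6235 ≠ 1.5529 ✗
  …
  (3.5, 7.5, 195°): r_1=1.5529, r_2=2.5882, r_3=4.6587 — all match ✓
No second candidate reproduces the full scan.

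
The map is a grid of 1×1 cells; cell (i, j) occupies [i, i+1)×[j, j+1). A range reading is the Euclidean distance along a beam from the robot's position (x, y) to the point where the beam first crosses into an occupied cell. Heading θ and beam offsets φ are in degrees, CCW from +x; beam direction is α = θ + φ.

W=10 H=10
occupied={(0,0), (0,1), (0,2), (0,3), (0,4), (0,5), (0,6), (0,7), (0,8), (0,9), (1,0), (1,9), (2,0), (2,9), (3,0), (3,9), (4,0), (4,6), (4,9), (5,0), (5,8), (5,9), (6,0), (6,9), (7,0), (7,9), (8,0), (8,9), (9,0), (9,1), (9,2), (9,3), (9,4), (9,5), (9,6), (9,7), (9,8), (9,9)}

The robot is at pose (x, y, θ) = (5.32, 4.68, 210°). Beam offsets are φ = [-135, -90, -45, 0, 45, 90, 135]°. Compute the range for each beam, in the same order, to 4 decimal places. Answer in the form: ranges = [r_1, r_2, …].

ranges = [4.4724, 1.5242, 4.4724, 4.9883, 3.8098, 4.2493, 3.8098]

beam 1: φ=-135°, α=75°
  cosα=0.2588 sinα=0.9659 | (5,4) | tMaxX 2.6273 tMaxY 0.3313 | tΔX 3.8637 tΔY 1.0353
    t=0.3313 [y] (5,5)
    t=1.3666 [y] (5,6)
    t=2.4018 [y] (5,7)
    t=2.6273 [x] (6,7)
    t=3.4371 [y] (6,8)
    t=4.4724 [y] (6,9) — stop
  → r_1 = 4.4724
beam 2: φ=-90°, α=120°
  cosα=-0.5000 sinα=0.8660 | (5,4) | tMaxX 0.6400 tMaxY 0.3695 | tΔX 2.0000 tΔY 1.1547
    t=0.3695 [y] (5,5)
    t=0.6400 [x] (4,5)
    t=1.5242 [y] (4,6) — stop
  → r_2 = 1.5242
beam 3: φ=-45°, α=165°
  cosα=-0.9659 sinα=0.2588 | (5,4) | tMaxX 0.3313 tMaxY 1.2364 | tΔX 1.0353 tΔY 3.8637
    t=0.3313 [x] (4,4)
    t=1.2364 [y] (4,5)
    t=1.3666 [x] (3,5)
    t=2.4018 [x] (2,5)
    t=3.4371 [x] (1,5)
    t=4.4724 [x] (0,5) — stop
  → r_3 = 4.4724
beam 4: φ=0°, α=210°
  cosα=-0.8660 sinα=-0.5000 | (5,4) | tMaxX 0.3695 tMaxY 1.3600 | tΔX 1.1547 tΔY 2.0000
    t=0.3695 [x] (4,4)
    t=1.3600 [y] (4,3)
    t=1.5242 [x] (3,3)
    t=2.6789 [x] (2,3)
    t=3.3600 [y] (2,2)
    t=3.8336 [x] (1,2)
    t=4.9883 [x] (0,2) — stop
  → r_4 = 4.9883
beam 5: φ=45°, α=255°
  cosα=-0.2588 sinα=-0.9659 | (5,4) | tMaxX 1.2364 tMaxY 0.7040 | tΔX 3.8637 tΔY 1.0353
    t=0.7040 [y] (5,3)
    t=1.2364 [x] (4,3)
    t=1.7393 [y] (4,2)
    t=2.7745 [y] (4,1)
    t=3.8098 [y] (4,0) — stop
  → r_5 = 3.8098
beam 6: φ=90°, α=300°
  cosα=0.5000 sinα=-0.8660 | (5,4) | tMaxX 1.3600 tMaxY 0.7852 | tΔX 2.0000 tΔY 1.1547
    t=0.7852 [y] (5,3)
    t=1.3600 [x] (6,3)
    t=1.9399 [y] (6,2)
    t=3.0946 [y] (6,1)
    t=3.3600 [x] (7,1)
    t=4.2493 [y] (7,0) — stop
  → r_6 = 4.2493
beam 7: φ=135°, α=345°
  cosα=0.9659 sinα=-0.2588 | (5,4) | tMaxX 0.7040 tMaxY 2.6273 | tΔX 1.0353 tΔY 3.8637
    t=0.7040 [x] (6,4)
    t=1.7393 [x] (7,4)
    t=2.6273 [y] (7,3)
    t=2.7745 [x] (8,3)
    t=3.8098 [x] (9,3) — stop
  → r_7 = 3.8098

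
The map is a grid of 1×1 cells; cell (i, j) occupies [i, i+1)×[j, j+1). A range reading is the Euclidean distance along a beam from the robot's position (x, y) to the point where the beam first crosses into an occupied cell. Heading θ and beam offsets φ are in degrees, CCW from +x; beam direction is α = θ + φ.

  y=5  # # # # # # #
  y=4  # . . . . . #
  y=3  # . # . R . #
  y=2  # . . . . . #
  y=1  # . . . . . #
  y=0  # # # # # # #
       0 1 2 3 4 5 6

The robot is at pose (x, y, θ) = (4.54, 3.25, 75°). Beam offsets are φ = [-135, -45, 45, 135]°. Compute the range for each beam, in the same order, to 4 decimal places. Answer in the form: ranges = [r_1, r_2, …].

beam 1: φ=-135°, α=300°
  d=(0.5000,-0.8660)  start (4,3)  tX=0.9200 tY=0.2887  stride 1/|dx|=2.0000 1/|dy|=1.1547
    cross y-line → (4,2), t=0.2887
    cross x-line → (5,2), t=0.9200
    cross y-line → (5,1), t=1.4434
    cross y-line → (5,0), t=2.5981 (wall)
  → r_1 = 2.5981
beam 2: φ=-45°, α=30°
  d=(0.8660,0.5000)  start (4,3)  tX=0.5312 tY=1.5000  stride 1/|dx|=1.1547 1/|dy|=2.0000
    cross x-line → (5,3), t=0.5312
    cross y-line → (5,4), t=1.5000
    cross x-line → (6,4), t=1.6859 (wall)
  → r_2 = 1.6859
beam 3: φ=45°, α=120°
  d=(-0.5000,0.8660)  start (4,3)  tX=1.0800 tY=0.8660  stride 1/|dx|=2.0000 1/|dy|=1.1547
    cross y-line → (4,4), t=0.8660
    cross x-line → (3,4), t=1.0800
    cross y-line → (3,5), t=2.0207 (wall)
  → r_3 = 2.0207
beam 4: φ=135°, α=210°
  d=(-0.8660,-0.5000)  start (4,3)  tX=0.6235 tY=0.5000  stride 1/|dx|=1.1547 1/|dy|=2.0000
    cross y-line → (4,2), t=0.5000
    cross x-line → (3,2), t=0.6235
    cross x-line → (2,2), t=1.7782
    cross y-line → (2,1), t=2.5000
    cross x-line → (1,1), t=2.9329
    cross x-line → (0,1), t=4.0876 (wall)
  → r_4 = 4.0876

ranges = [2.5981, 1.6859, 2.0207, 4.0876]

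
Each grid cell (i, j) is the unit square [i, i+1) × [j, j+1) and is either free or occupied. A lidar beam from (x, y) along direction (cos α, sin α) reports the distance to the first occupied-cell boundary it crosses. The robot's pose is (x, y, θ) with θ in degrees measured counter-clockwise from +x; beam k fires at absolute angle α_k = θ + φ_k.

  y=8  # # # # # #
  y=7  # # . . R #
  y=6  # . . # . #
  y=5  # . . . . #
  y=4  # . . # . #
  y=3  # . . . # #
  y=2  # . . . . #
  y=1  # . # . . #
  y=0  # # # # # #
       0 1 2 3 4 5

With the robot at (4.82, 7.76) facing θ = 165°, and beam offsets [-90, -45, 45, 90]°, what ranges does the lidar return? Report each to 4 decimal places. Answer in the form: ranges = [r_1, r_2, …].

ranges = [0.2485, 0.2771, 1.5200, 3.1682]

beam 1: φ=-90°, α=75°
  d=(0.2588,0.9659)  start (4,7)  tX=0.6955 tY=0.2485  stride 1/|dx|=3.8637 1/|dy|=1.0353
    cross y-line → (4,8), t=0.2485 (wall)
  → r_1 = 0.2485
beam 2: φ=-45°, α=120°
  d=(-0.5000,0.8660)  start (4,7)  tX=1.6400 tY=0.2771  stride 1/|dx|=2.0000 1/|dy|=1.1547
    cross y-line → (4,8), t=0.2771 (wall)
  → r_2 = 0.2771
beam 3: φ=45°, α=210°
  d=(-0.8660,-0.5000)  start (4,7)  tX=0.9469 tY=1.5200  stride 1/|dx|=1.1547 1/|dy|=2.0000
    cross x-line → (3,7), t=0.9469
    cross y-line → (3,6), t=1.5200 (wall)
  → r_3 = 1.5200
beam 4: φ=90°, α=255°
  d=(-0.2588,-0.9659)  start (4,7)  tX=3.1682 tY=0.7868  stride 1/|dx|=3.8637 1/|dy|=1.0353
    cross y-line → (4,6), t=0.7868
    cross y-line → (4,5), t=1.8221
    cross y-line → (4,4), t=2.8574
    cross x-line → (3,4), t=3.1682 (wall)
  → r_4 = 3.1682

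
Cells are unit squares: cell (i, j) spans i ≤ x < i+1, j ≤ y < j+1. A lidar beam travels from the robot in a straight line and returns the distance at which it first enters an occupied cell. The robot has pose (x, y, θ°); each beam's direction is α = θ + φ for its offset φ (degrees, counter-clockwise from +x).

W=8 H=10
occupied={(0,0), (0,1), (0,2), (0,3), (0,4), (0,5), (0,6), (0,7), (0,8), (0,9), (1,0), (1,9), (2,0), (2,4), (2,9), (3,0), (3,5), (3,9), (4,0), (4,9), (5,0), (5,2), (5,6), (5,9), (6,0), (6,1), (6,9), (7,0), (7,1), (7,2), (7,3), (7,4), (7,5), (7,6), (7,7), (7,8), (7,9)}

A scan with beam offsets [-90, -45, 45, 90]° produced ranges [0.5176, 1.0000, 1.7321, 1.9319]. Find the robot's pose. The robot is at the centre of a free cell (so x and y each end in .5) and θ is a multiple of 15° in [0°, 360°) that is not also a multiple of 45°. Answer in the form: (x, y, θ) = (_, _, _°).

Enumerate (i+0.5, j+0.5, θ) over the 43 free cells and 16 admissible headings. For each, cast all 4 beams and compare to the given ranges.
  (3.5, 7.5, 210°): beam 1 = 1.7321 ≠ 0.5176 ✗
  (5.5, 8.5, 120°): beam 1 = 1.0000 ≠ 0.5176 ✗
  (5.5, 4.5, 195°): beam 1 = 1.5529 ≠ 0.5176 ✗
  …
  (6.5, 8.5, 195°): r_1=0.5176, r_2=1.0000, r_3=1.7321, r_4=1.9319 — all match ✓
No second candidate reproduces the full scan.

(x, y, θ) = (6.5, 8.5, 195°)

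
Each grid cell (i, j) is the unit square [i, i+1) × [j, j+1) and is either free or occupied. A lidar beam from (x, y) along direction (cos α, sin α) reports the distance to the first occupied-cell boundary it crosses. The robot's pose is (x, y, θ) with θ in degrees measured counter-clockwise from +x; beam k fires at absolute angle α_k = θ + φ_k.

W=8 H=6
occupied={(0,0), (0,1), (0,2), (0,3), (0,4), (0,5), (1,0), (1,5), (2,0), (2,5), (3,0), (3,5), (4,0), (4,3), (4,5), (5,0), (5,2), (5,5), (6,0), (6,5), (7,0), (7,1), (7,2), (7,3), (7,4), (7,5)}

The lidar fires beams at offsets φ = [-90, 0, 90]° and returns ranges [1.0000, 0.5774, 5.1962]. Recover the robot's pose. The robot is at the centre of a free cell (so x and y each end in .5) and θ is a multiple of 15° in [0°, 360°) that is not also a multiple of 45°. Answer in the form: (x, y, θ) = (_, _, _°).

(x, y, θ) = (5.5, 1.5, 60°)

The pose lattice has 22·16 = 352 candidates. Test each by forward raycasting.
  (3.5, 4.5, 240°): beam 2 = 4.0415 ≠ 0.5774 ✗
  (5.5, 3.5, 15°): beam 1 = 0.5176 ≠ 1.0000 ✗
  (1.5, 2.5, 120°): beam 1 = 2.8868 ≠ 1.0000 ✗
  (1.5, 1.5, 60°): beam 2 = 4.0415 ≠ 0.5774 ✗
  (5.5, 3.5, 30°): beam 1 = 0.5774 ≠ 1.0000 ✗
  …
  (5.5, 1.5, 60°): r_1=1.0000, r_2=0.5774, r_3=5.1962 — all match ✓
No second candidate reproduces the full scan.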